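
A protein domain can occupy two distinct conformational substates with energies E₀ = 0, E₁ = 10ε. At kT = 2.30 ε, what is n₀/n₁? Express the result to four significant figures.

77.31

n₀/n₁ = exp[−(E₀−E₁)/kT] = exp(−(-10ε)/(2.30ε)) = exp(4.34783) = 77.31.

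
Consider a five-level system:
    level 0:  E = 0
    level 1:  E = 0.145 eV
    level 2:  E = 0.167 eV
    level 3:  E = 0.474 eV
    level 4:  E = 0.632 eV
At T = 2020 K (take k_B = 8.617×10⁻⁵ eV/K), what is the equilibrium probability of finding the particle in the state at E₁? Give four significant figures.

0.2276

k_BT = 8.617×10⁻⁵ × 2020 K = 0.174063 eV.
Eᵢ/kT = 0, 0.833032, 0.959423, 2.72315, 3.63087.
Z = Σ e^(−Eᵢ/kT) = e^(−0) + e^(−0.833032) + e^(−0.959423) + e^(−2.72315) + e^(−3.63087) = 1.00000 + 0.434729 + 0.383114 + 0.0656676 + 0.0264931 = 1.91000.
P₁ = e^(−E₁/kT) / Z = 0.434729/1.91000 = 0.2276.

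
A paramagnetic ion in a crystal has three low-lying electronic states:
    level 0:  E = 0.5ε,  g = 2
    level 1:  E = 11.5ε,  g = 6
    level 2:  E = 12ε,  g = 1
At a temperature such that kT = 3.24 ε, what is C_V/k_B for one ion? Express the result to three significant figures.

Eᵢ/kT = 0.15432, 3.5494, 3.7037.
Z = Σ gᵢe^(−Eᵢ/kT) = 2·e^(−0.15432) + 6·e^(−3.5494) + 1·e^(−3.7037) = 1.7140 + 0.17245 + 0.024632 = 1.9111.
⟨E⟩ = 1.6408 ε, ⟨E²⟩ = 14.014 ε².
C_V/k_B = (⟨E²⟩ − ⟨E⟩²)/(kT)² = (14.014 − 2.6922)/10.498 = 1.08.

1.08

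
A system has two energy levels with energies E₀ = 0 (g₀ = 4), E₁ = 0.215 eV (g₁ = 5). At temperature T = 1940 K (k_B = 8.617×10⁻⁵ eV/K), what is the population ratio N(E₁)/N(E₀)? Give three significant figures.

k_BT = 8.617×10⁻⁵ × 1940 K = 0.16717 eV.
n₁/n₀ = (g₁/g₀) exp[−(E₁−E₀)/kT] = (5/4) × exp(−(0.215 eV)/(0.16717 eV)) = (5/4) × exp(-1.2861) = 0.345.

0.345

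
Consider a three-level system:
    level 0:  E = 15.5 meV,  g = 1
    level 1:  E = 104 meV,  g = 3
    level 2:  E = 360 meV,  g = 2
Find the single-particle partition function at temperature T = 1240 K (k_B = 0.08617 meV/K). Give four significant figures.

Z = 2.067

k_BT = 0.08617 × 1240 K = 106.851 meV.
Eᵢ/kT = 0.145062, 0.973318, 3.36918.
Z = Σ gᵢe^(−Eᵢ/kT) = 1·e^(−0.145062) + 3·e^(−0.973318) + 2·e^(−3.36918) = 0.864969 + 1.13348 + 0.0688357 = 2.06728.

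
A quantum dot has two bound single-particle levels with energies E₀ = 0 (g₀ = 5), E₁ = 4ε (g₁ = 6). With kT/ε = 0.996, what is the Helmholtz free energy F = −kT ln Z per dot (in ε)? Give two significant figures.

-1.6 ε

Eᵢ/kT = 0, 4.016.
Z = Σ gᵢe^(−Eᵢ/kT) = 5·e^(−0) + 6·e^(−4.016) = 5.000 + 0.1081 = 5.108.
F = −kT ln Z = −0.996 × ln(5.108) = −0.996 × 1.631 = -1.6 ε.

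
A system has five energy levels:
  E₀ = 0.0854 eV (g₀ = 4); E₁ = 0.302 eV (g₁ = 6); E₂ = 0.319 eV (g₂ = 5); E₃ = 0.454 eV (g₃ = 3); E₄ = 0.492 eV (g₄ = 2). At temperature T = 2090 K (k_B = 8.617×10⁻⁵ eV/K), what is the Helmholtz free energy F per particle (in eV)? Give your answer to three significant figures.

-0.284 eV

k_BT = 8.617×10⁻⁵ × 2090 K = 0.18010 eV.
Eᵢ/kT = 0.47418, 1.6768, 1.7712, 2.5208, 2.7318.
Z = Σ gᵢe^(−Eᵢ/kT) = 4·e^(−0.47418) + 6·e^(−1.6768) + 5·e^(−1.7712) + 3·e^(−2.5208) + 2·e^(−2.7318) = 2.4896 + 1.1218 + 0.85064 + 0.24119 + 0.13020 = 4.8334.
F = −kT ln Z = −0.18010 × ln(4.8334) = −0.18010 × 1.5756 = -0.284 eV.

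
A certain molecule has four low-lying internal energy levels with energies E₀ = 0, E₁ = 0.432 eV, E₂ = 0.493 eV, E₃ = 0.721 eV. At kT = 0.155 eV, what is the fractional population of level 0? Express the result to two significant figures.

Eᵢ/kT = 0, 2.787, 3.181, 4.652.
Z = Σ e^(−Eᵢ/kT) = e^(−0) + e^(−2.787) + e^(−3.181) + e^(−4.652) = 1.000 + 0.06161 + 0.04154 + 0.009542 = 1.113.
P₀ = e^(−E₀/kT) / Z = 1.000/1.113 = 0.90.

0.90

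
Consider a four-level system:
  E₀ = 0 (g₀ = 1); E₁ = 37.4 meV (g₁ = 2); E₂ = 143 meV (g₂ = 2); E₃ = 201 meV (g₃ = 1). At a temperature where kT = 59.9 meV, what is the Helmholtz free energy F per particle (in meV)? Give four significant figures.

Eᵢ/kT = 0, 0.624374, 2.38731, 3.35559.
Z = Σ gᵢe^(−Eᵢ/kT) = 1·e^(−0) + 2·e^(−0.624374) + 2·e^(−2.38731) + 1·e^(−3.35559) = 1.00000 + 1.07119 + 0.183753 + 0.0348888 = 2.28983.
F = −kT ln Z = −59.9 × ln(2.28983) = −59.9 × 0.828478 = -49.63 meV.

-49.63 meV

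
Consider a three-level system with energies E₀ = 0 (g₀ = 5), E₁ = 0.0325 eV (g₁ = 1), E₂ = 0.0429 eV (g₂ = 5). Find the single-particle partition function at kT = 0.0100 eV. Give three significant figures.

Z = 5.11

Eᵢ/kT = 0, 3.2500, 4.2900.
Z = Σ gᵢe^(−Eᵢ/kT) = 5·e^(−0) + 1·e^(−3.2500) + 5·e^(−4.2900) = 5.0000 + 0.038774 + 0.068525 = 5.1073.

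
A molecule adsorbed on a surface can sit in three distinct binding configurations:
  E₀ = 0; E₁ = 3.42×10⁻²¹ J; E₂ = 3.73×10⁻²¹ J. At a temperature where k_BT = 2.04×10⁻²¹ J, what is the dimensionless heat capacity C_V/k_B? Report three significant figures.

0.586

Eᵢ/kT = 0, 1.6765, 1.8284.
Z = Σ e^(−Eᵢ/kT) = e^(−0) + e^(−1.6765) + e^(−1.8284) = 1.0000 + 0.18703 + 0.16067 = 1.3477.
⟨E⟩ = 0.91930, ⟨E²⟩ = 3.2819.
C_V/k_B = (⟨E²⟩ − ⟨E⟩²)/(kT)² = (3.2819 − 0.84511)/4.1616 = 0.586.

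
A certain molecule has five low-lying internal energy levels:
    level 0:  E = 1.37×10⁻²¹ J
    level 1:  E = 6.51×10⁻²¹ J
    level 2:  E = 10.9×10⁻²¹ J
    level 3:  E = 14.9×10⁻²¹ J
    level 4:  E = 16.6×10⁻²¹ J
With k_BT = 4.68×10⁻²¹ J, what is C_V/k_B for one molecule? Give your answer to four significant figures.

0.8185

Eᵢ/kT = 0.292735, 1.39103, 2.32906, 3.18376, 3.54701.
Z = Σ e^(−Eᵢ/kT) = e^(−0.292735) + e^(−1.39103) + e^(−2.32906) + e^(−3.18376) + e^(−3.54701) = 0.746220 + 0.248819 + 0.0973872 + 0.0414296 + 0.0288107 = 1.16267.
⟨E⟩ = 4.12775, ⟨E²⟩ = 34.9652.
C_V/k_B = (⟨E²⟩ − ⟨E⟩²)/(kT)² = (34.9652 − 17.0383)/21.9024 = 0.8185.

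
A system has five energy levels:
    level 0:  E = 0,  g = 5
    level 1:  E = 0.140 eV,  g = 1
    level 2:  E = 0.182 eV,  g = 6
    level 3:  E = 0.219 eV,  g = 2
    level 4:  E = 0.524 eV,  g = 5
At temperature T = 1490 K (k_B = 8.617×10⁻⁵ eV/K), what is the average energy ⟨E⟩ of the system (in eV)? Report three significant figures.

0.0602 eV

k_BT = 8.617×10⁻⁵ × 1490 K = 0.12839 eV.
Eᵢ/kT = 0, 1.0904, 1.4176, 1.7057, 4.0813.
Z = Σ gᵢe^(−Eᵢ/kT) = 5·e^(−0) + 1·e^(−1.0904) + 6·e^(−1.4176) + 2·e^(−1.7057) + 5·e^(−4.0813) = 5.0000 + 0.33608 + 1.4538 + 0.36329 + 0.084428 = 7.2376.
⟨E⟩ = Σ Eᵢ gᵢe^(−Eᵢ/kT) / Z = (0·5.0000 + 0.140·0.33608 + 0.182·1.4538 + 0.219·0.36329 + 0.524·0.084428) / 7.2376 = 0.0602 eV.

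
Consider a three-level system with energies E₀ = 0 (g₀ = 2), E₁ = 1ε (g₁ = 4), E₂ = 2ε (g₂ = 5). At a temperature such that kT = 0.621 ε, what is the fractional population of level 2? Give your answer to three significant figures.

Eᵢ/kT = 0, 1.6103, 3.2206.
Z = Σ gᵢe^(−Eᵢ/kT) = 2·e^(−0) + 4·e^(−1.6103) + 5·e^(−3.2206) = 2.0000 + 0.79931 + 0.19966 = 2.9990.
P₂ = g₂ e^(−E₂/kT) / Z = 0.19966/2.9990 = 0.0666.

0.0666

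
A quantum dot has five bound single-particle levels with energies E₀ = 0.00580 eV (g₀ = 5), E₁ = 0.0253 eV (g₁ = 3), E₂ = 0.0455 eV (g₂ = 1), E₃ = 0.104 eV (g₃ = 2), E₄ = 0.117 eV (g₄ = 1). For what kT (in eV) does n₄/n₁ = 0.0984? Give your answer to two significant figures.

n₄/n₁ = (g₄/g₁) exp[−(E₄−E₁)/kT] = 0.0984.
⇒ (E₄−E₁)/kT = ln((1/3)/0.0984) = ln(3.388) = 1.220.
kT = 0.0917 eV / 1.220 = 0.075 eV.

0.075 eV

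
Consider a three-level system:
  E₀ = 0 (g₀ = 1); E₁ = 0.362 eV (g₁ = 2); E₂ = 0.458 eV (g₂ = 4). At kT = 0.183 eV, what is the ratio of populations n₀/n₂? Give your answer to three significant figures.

3.05

n₀/n₂ = (g₀/g₂) exp[−(E₀−E₂)/kT] = (1/4) × exp(−(-0.458 eV)/(0.183 eV)) = (1/4) × exp(2.5027) = 3.05.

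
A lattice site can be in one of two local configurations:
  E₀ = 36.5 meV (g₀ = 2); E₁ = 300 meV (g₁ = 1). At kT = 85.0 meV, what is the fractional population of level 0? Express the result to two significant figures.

Eᵢ/kT = 0.4294, 3.529.
Z = Σ gᵢe^(−Eᵢ/kT) = 2·e^(−0.4294) + 1·e^(−3.529) = 1.302 + 0.02933 = 1.331.
P₀ = g₀ e^(−E₀/kT) / Z = 1.302/1.331 = 0.98.

0.98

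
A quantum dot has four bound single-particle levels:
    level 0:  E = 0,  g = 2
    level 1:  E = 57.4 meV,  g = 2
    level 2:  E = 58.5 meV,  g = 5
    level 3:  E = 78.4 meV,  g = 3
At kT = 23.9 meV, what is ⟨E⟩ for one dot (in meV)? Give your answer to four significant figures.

16.34 meV

Eᵢ/kT = 0, 2.40167, 2.44770, 3.28033.
Z = Σ gᵢe^(−Eᵢ/kT) = 2·e^(−0) + 2·e^(−2.40167) + 5·e^(−2.44770) + 3·e^(−3.28033) = 2.00000 + 0.181133 + 0.432461 + 0.112848 = 2.72644.
⟨E⟩ = Σ Eᵢ gᵢe^(−Eᵢ/kT) / Z = (0·2.00000 + 57.4·0.181133 + 58.5·0.432461 + 78.4·0.112848) / 2.72644 = 16.34 meV.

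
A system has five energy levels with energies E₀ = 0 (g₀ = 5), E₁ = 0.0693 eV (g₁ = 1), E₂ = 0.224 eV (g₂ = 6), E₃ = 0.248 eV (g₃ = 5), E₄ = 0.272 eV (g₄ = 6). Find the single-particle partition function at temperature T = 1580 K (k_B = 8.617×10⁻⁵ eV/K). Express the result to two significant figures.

Z = 8.4

k_BT = 8.617×10⁻⁵ × 1580 K = 0.1361 eV.
Eᵢ/kT = 0, 0.5092, 1.646, 1.822, 1.999.
Z = Σ gᵢe^(−Eᵢ/kT) = 5·e^(−0) + 1·e^(−0.5092) + 6·e^(−1.646) + 5·e^(−1.822) + 6·e^(−1.999) = 5.000 + 0.6010 + 1.157 + 0.8085 + 0.8128 = 8.379.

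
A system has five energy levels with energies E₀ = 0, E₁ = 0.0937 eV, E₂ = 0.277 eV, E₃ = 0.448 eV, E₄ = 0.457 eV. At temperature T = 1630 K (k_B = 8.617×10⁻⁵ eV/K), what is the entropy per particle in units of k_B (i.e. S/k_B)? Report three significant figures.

1.05

k_BT = 8.617×10⁻⁵ × 1630 K = 0.14046 eV.
Eᵢ/kT = 0, 0.66709, 1.9721, 3.1895, 3.2536.
Z = Σ e^(−Eᵢ/kT) = e^(−0) + e^(−0.66709) + e^(−1.9721) + e^(−3.1895) + e^(−3.2536) = 1.0000 + 0.51320 + 0.13916 + 0.041192 + 0.038635 = 1.7322.
⟨E⟩ = Σ EᵢPᵢ = 0.070860 eV.
S/k_B = ln Z + ⟨E⟩/kT = ln(1.7322) + 0.070860/0.14046 = 0.54939 + 0.50449 = 1.05.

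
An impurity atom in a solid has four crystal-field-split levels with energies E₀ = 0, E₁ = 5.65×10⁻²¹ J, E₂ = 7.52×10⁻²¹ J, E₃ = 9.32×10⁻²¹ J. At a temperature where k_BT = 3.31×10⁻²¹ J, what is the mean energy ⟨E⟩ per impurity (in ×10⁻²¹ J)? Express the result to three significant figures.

Eᵢ/kT = 0, 1.7069, 2.2719, 2.8157.
Z = Σ e^(−Eᵢ/kT) = e^(−0) + e^(−1.7069) + e^(−2.2719) + e^(−2.8157) = 1.0000 + 0.18143 + 0.10312 + 0.059863 = 1.3444.
⟨E⟩ = Σ Eᵢ e^(−Eᵢ/kT) / Z = (0·1.0000 + 5.65·0.18143 + 7.52·0.10312 + 9.32·0.059863) / 1.3444 = 1.75 ×10⁻²¹ J.

1.75 ×10⁻²¹ J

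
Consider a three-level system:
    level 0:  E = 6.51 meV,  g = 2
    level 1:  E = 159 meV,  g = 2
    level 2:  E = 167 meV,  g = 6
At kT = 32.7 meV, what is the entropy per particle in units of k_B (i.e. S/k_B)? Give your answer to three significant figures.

0.872

Eᵢ/kT = 0.19908, 4.8624, 5.1070.
Z = Σ gᵢe^(−Eᵢ/kT) = 2·e^(−0.19908) + 2·e^(−4.8624) + 6·e^(−5.1070) = 1.6390 + 0.015464 + 0.036325 = 1.6908.
⟨E⟩ = Σ EᵢPᵢ = 11.353 meV.
S/k_B = ln Z + ⟨E⟩/kT = ln(1.6908) + 11.353/32.7 = 0.52520 + 0.34719 = 0.872.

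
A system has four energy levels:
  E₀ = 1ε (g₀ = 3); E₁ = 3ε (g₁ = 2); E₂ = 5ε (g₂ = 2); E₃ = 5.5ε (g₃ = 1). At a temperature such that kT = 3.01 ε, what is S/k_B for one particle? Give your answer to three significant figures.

Eᵢ/kT = 0.33223, 0.99668, 1.6611, 1.8272.
Z = Σ gᵢe^(−Eᵢ/kT) = 3·e^(−0.33223) + 2·e^(−0.99668) + 2·e^(−1.6611) + 1·e^(−1.8272) = 2.1520 + 0.73821 + 0.37986 + 0.16086 = 3.4309.
⟨E⟩ = Σ EᵢPᵢ = 2.0842 ε.
S/k_B = ln Z + ⟨E⟩/kT = ln(3.4309) + 2.0842/3.01 = 1.2328 + 0.69243 = 1.93.

1.93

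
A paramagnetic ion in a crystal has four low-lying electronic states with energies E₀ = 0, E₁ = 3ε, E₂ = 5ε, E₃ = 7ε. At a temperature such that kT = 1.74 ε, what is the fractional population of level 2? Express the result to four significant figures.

0.04510

Eᵢ/kT = 0, 1.72414, 2.87356, 4.02299.
Z = Σ e^(−Eᵢ/kT) = e^(−0) + e^(−1.72414) + e^(−2.87356) + e^(−4.02299) = 1.00000 + 0.178326 + 0.0564974 + 0.0178994 = 1.25272.
P₂ = e^(−E₂/kT) / Z = 0.0564974/1.25272 = 0.04510.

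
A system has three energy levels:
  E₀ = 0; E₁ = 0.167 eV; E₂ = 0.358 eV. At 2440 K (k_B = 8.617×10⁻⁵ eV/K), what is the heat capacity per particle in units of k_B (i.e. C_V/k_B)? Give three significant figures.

0.330

k_BT = 8.617×10⁻⁵ × 2440 K = 0.21025 eV.
Eᵢ/kT = 0, 0.79429, 1.7027.
Z = Σ e^(−Eᵢ/kT) = e^(−0) + e^(−0.79429) + e^(−1.7027) = 1.0000 + 0.45190 + 0.18219 = 1.6341.
⟨E⟩ = 0.086097 eV, ⟨E²⟩ = 0.022002 eV².
C_V/k_B = (⟨E²⟩ − ⟨E⟩²)/(kT)² = (0.022002 − 0.0074127)/0.044205 = 0.330.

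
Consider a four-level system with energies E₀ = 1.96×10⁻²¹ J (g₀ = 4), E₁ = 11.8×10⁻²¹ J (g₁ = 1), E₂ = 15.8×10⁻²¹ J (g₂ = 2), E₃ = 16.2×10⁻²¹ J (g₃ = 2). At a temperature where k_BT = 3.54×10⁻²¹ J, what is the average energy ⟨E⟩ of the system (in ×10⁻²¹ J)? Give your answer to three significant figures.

2.36 ×10⁻²¹ J

Eᵢ/kT = 0.55367, 3.3333, 4.4633, 4.5763.
Z = Σ gᵢe^(−Eᵢ/kT) = 4·e^(−0.55367) + 1·e^(−3.3333) + 2·e^(−4.4633) + 2·e^(−4.5763) = 2.2993 + 0.035675 + 0.023049 + 0.020586 = 2.3786.
⟨E⟩ = Σ Eᵢ gᵢe^(−Eᵢ/kT) / Z = (1.96·2.2993 + 11.8·0.035675 + 15.8·0.023049 + 16.2·0.020586) / 2.3786 = 2.36 ×10⁻²¹ J.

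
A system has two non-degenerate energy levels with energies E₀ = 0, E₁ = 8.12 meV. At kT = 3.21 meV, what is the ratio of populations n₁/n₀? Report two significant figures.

n₁/n₀ = exp[−(E₁−E₀)/kT] = exp(−(8.12 meV)/(3.21 meV)) = exp(-2.530) = 0.080.

0.080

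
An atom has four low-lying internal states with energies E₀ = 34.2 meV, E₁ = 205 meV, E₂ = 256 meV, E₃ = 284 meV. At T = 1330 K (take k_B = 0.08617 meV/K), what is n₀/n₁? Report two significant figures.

4.4

k_BT = 0.08617 × 1330 K = 114.6 meV.
n₀/n₁ = exp[−(E₀−E₁)/kT] = exp(−(-170.8 meV)/(114.6 meV)) = exp(1.490) = 4.4.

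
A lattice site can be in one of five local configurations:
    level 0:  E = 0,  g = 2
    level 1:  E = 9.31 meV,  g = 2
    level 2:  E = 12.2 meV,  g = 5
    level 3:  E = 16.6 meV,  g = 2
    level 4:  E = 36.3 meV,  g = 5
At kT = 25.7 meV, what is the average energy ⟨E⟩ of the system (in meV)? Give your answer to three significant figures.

Eᵢ/kT = 0, 0.36226, 0.47471, 0.64591, 1.4125.
Z = Σ gᵢe^(−Eᵢ/kT) = 2·e^(−0) + 2·e^(−0.36226) + 5·e^(−0.47471) + 2·e^(−0.64591) + 5·e^(−1.4125) = 2.0000 + 1.3922 + 3.1103 + 1.0484 + 1.2177 = 8.7686.
⟨E⟩ = Σ Eᵢ gᵢe^(−Eᵢ/kT) / Z = (0·2.0000 + 9.31·1.3922 + 12.2·3.1103 + 16.6·1.0484 + 36.3·1.2177) / 8.7686 = 12.8 meV.

12.8 meV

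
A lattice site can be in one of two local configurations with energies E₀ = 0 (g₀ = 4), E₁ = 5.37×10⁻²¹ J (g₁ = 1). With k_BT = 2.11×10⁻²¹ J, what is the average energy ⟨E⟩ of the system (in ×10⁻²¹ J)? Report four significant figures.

0.1033 ×10⁻²¹ J

Eᵢ/kT = 0, 2.54502.
Z = Σ gᵢe^(−Eᵢ/kT) = 4·e^(−0) + 1·e^(−2.54502) = 4.00000 + 0.0784715 = 4.07847.
⟨E⟩ = Σ Eᵢ gᵢe^(−Eᵢ/kT) / Z = (0·4.00000 + 5.37·0.0784715) / 4.07847 = 0.1033 ×10⁻²¹ J.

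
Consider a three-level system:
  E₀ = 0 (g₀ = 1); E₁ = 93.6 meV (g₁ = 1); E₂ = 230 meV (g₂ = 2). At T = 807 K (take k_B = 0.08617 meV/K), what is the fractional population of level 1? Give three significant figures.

0.195

k_BT = 0.08617 × 807 K = 69.539 meV.
Eᵢ/kT = 0, 1.3460, 3.3075.
Z = Σ gᵢe^(−Eᵢ/kT) = 1·e^(−0) + 1·e^(−1.3460) + 2·e^(−3.3075) = 1.0000 + 0.26028 + 0.073215 = 1.3335.
P₁ = g₁ e^(−E₁/kT) / Z = 0.26028/1.3335 = 0.195.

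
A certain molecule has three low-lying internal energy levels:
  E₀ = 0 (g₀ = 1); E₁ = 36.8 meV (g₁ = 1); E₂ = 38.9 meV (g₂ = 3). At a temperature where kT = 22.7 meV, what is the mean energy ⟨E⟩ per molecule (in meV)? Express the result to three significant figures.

16.3 meV

Eᵢ/kT = 0, 1.6211, 1.7137.
Z = Σ gᵢe^(−Eᵢ/kT) = 1·e^(−0) + 1·e^(−1.6211) + 3·e^(−1.7137) = 1.0000 + 0.19768 + 0.54059 = 1.7383.
⟨E⟩ = Σ Eᵢ gᵢe^(−Eᵢ/kT) / Z = (0·1.0000 + 36.8·0.19768 + 38.9·0.54059) / 1.7383 = 16.3 meV.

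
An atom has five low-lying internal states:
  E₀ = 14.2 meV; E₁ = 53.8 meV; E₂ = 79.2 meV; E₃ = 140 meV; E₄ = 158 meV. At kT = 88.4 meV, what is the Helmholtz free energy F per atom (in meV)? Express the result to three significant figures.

Eᵢ/kT = 0.16063, 0.60860, 0.89593, 1.5837, 1.7873.
Z = Σ e^(−Eᵢ/kT) = e^(−0.16063) + e^(−0.60860) + e^(−0.89593) + e^(−1.5837) + e^(−1.7873) = 0.85161 + 0.54411 + 0.40823 + 0.20521 + 0.16741 = 2.1766.
F = −kT ln Z = −88.4 × ln(2.1766) = −88.4 × 0.77776 = -68.8 meV.

-68.8 meV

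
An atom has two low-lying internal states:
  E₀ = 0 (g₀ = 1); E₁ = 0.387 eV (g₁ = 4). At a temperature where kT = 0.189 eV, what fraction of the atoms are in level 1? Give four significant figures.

Eᵢ/kT = 0, 2.04762.
Z = Σ gᵢe^(−Eᵢ/kT) = 1·e^(−0) + 4·e^(−2.04762) = 1.00000 + 0.516167 = 1.51617.
P₁ = g₁ e^(−E₁/kT) / Z = 0.516167/1.51617 = 0.3404.

0.3404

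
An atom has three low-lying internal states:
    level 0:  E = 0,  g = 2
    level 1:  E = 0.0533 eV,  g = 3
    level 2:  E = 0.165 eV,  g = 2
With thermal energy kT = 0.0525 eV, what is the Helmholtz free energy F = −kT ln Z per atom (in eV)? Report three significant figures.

-0.0606 eV

Eᵢ/kT = 0, 1.0152, 3.1429.
Z = Σ gᵢe^(−Eᵢ/kT) = 2·e^(−0) + 3·e^(−1.0152) + 2·e^(−3.1429) = 2.0000 + 1.0870 + 0.086315 = 3.1733.
F = −kT ln Z = −0.0525 × ln(3.1733) = −0.0525 × 1.1548 = -0.0606 eV.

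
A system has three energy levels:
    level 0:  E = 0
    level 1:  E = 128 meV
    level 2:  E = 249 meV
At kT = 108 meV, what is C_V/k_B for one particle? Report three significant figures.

0.505

Eᵢ/kT = 0, 1.1852, 2.3056.
Z = Σ e^(−Eᵢ/kT) = e^(−0) + e^(−1.1852) + e^(−2.3056) = 1.0000 + 0.30569 + 0.099699 = 1.4054.
⟨E⟩ = 45.505 meV, ⟨E²⟩ = 7962.0 meV².
C_V/k_B = (⟨E²⟩ − ⟨E⟩²)/(kT)² = (7962.0 − 2070.7)/11664 = 0.505.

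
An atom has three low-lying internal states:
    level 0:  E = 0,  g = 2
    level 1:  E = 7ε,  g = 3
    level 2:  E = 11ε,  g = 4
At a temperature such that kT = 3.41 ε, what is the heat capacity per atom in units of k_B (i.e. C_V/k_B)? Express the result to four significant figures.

Eᵢ/kT = 0, 2.05279, 3.22581.
Z = Σ gᵢe^(−Eᵢ/kT) = 2·e^(−0) + 3·e^(−2.05279) + 4·e^(−3.22581) = 2.00000 + 0.385129 + 0.158894 = 2.54402.
⟨E⟩ = 1.74674 ε, ⟨E²⟩ = 14.9753 ε².
C_V/k_B = (⟨E²⟩ − ⟨E⟩²)/(kT)² = (14.9753 − 3.05110)/11.6281 = 1.025.

1.025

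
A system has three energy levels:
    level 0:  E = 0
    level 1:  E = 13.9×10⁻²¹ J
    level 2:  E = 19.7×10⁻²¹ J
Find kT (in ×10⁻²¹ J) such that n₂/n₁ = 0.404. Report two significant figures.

n₂/n₁ = exp[−(E₂−E₁)/kT] = 0.404.
⇒ (E₂−E₁)/kT = ln(1/0.404) = ln(2.475) = 0.9062.
kT = 5.8 ×10⁻²¹ J / 0.9062 = 6.4 ×10⁻²¹ J.

6.4 ×10⁻²¹ J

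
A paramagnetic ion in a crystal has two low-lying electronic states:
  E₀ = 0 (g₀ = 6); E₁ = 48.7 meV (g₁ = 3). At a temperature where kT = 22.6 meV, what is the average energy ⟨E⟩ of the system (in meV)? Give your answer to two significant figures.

2.7 meV

Eᵢ/kT = 0, 2.155.
Z = Σ gᵢe^(−Eᵢ/kT) = 6·e^(−0) + 3·e^(−2.155) = 6.000 + 0.3477 = 6.348.
⟨E⟩ = Σ Eᵢ gᵢe^(−Eᵢ/kT) / Z = (0·6.000 + 48.7·0.3477) / 6.348 = 2.7 meV.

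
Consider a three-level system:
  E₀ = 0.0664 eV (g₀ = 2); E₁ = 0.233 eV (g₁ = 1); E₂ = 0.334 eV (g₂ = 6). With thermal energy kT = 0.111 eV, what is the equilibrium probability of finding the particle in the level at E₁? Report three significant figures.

0.0807

Eᵢ/kT = 0.59820, 2.0991, 3.0090.
Z = Σ gᵢe^(−Eᵢ/kT) = 2·e^(−0.59820) + 1·e^(−2.0991) + 6·e^(−3.0090) = 1.0996 + 0.12257 + 0.29605 = 1.5182.
P₁ = g₁ e^(−E₁/kT) / Z = 0.12257/1.5182 = 0.0807.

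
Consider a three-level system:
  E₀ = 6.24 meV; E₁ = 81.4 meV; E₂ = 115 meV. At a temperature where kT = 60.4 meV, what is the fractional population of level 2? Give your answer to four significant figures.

Eᵢ/kT = 0.103311, 1.34768, 1.90397.
Z = Σ e^(−Eᵢ/kT) = e^(−0.103311) + e^(−1.34768) + e^(−1.90397) = 0.901846 + 0.259842 + 0.148976 = 1.31066.
P₂ = e^(−E₂/kT) / Z = 0.148976/1.31066 = 0.1137.

0.1137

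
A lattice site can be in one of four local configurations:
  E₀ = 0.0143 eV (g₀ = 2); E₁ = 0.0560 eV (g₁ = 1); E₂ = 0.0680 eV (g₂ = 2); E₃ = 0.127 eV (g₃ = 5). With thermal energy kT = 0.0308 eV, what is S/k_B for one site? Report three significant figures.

Eᵢ/kT = 0.46429, 1.8182, 2.2078, 4.1234.
Z = Σ gᵢe^(−Eᵢ/kT) = 2·e^(−0.46429) + 1·e^(−1.8182) + 2·e^(−2.2078) + 5·e^(−4.1234) = 1.2572 + 0.16232 + 0.21988 + 0.080947 = 1.7203.
⟨E⟩ = Σ EᵢPᵢ = 0.030402 eV.
S/k_B = ln Z + ⟨E⟩/kT = ln(1.7203) + 0.030402/0.0308 = 0.54250 + 0.98708 = 1.53.

1.53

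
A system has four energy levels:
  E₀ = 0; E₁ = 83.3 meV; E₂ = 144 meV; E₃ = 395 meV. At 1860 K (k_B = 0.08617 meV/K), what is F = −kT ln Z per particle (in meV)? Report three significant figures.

-118 meV

k_BT = 0.08617 × 1860 K = 160.28 meV.
Eᵢ/kT = 0, 0.51972, 0.89843, 2.4644.
Z = Σ e^(−Eᵢ/kT) = e^(−0) + e^(−0.51972) + e^(−0.89843) + e^(−2.4644) = 1.0000 + 0.59469 + 0.40721 + 0.085060 = 2.0870.
F = −kT ln Z = −160.28 × ln(2.0870) = −160.28 × 0.73573 = -118 meV.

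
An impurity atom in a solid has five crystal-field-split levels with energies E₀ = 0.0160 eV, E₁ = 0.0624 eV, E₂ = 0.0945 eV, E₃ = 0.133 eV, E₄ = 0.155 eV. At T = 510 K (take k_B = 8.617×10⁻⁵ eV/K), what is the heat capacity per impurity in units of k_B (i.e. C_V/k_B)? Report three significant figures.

k_BT = 8.617×10⁻⁵ × 510 K = 0.043947 eV.
Eᵢ/kT = 0.36407, 1.4199, 2.1503, 3.0264, 3.5270.
Z = Σ e^(−Eᵢ/kT) = e^(−0.36407) + e^(−1.4199) + e^(−2.1503) + e^(−3.0264) + e^(−3.5270) = 0.69484 + 0.24174 + 0.11645 + 0.048490 + 0.029393 = 1.1309.
⟨E⟩ = 0.042631 eV, ⟨E²⟩ = 0.0032921 eV².
C_V/k_B = (⟨E²⟩ − ⟨E⟩²)/(kT)² = (0.0032921 − 0.0018174)/0.0019313 = 0.764.

0.764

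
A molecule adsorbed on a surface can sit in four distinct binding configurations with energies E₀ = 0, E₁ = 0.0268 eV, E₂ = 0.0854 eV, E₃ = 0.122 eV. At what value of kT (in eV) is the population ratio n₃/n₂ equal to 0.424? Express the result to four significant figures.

n₃/n₂ = exp[−(E₃−E₂)/kT] = 0.424.
⇒ (E₃−E₂)/kT = ln(1/0.424) = ln(2.35849) = 0.858022.
kT = 0.0366 eV / 0.858022 = 0.04266 eV.

0.04266 eV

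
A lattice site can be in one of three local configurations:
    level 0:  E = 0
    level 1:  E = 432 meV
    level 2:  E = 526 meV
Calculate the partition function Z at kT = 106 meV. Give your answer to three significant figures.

Z = 1.02

Eᵢ/kT = 0, 4.0755, 4.9623.
Z = Σ e^(−Eᵢ/kT) = e^(−0) + e^(−4.0755) + e^(−4.9623) = 1.0000 + 0.016984 + 0.0069968 = 1.0240.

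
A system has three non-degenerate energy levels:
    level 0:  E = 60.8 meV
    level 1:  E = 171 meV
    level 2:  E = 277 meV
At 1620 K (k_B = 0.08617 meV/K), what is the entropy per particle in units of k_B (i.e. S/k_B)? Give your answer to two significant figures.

0.92

k_BT = 0.08617 × 1620 K = 139.6 meV.
Eᵢ/kT = 0.4355, 1.225, 1.984.
Z = Σ e^(−Eᵢ/kT) = e^(−0.4355) + e^(−1.225) + e^(−1.984) = 0.6469 + 0.2938 + 0.1375 = 1.078.
⟨E⟩ = Σ EᵢPᵢ = 118.4 meV.
S/k_B = ln Z + ⟨E⟩/kT = ln(1.078) + 118.4/139.6 = 0.07511 + 0.8481 = 0.92.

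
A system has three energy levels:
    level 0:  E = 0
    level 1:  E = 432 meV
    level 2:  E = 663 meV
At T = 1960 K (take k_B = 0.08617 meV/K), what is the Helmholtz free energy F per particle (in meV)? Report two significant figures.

-16 meV

k_BT = 0.08617 × 1960 K = 168.9 meV.
Eᵢ/kT = 0, 2.558, 3.925.
Z = Σ e^(−Eᵢ/kT) = e^(−0) + e^(−2.558) + e^(−3.925) = 1.000 + 0.07746 + 0.01974 = 1.097.
F = −kT ln Z = −168.9 × ln(1.097) = −168.9 × 0.09258 = -16 meV.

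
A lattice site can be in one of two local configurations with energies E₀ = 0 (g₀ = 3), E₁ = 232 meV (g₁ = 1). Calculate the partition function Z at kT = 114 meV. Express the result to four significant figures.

Eᵢ/kT = 0, 2.03509.
Z = Σ gᵢe^(−Eᵢ/kT) = 3·e^(−0) + 1·e^(−2.03509) = 3.00000 + 0.130669 = 3.13067.

Z = 3.131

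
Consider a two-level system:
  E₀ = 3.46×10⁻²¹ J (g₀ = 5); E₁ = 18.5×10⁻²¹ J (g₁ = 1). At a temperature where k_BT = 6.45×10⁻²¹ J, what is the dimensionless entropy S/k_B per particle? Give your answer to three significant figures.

1.67

Eᵢ/kT = 0.53643, 2.8682.
Z = Σ gᵢe^(−Eᵢ/kT) = 5·e^(−0.53643) + 1·e^(−2.8682) = 2.9242 + 0.056801 = 2.9810.
⟨E⟩ = Σ EᵢPᵢ = 3.7466 ×10⁻²¹ J.
S/k_B = ln Z + ⟨E⟩/kT = ln(2.9810) + 3.7466/6.45 = 1.0923 + 0.58087 = 1.67.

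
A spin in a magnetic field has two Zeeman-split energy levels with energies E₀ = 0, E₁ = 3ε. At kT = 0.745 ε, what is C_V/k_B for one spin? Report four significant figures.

0.2791

Eᵢ/kT = 0, 4.02685.
Z = Σ e^(−Eᵢ/kT) = e^(−0) + e^(−4.02685) = 1.00000 + 0.0178304 = 1.01783.
⟨E⟩ = 0.0525542 ε, ⟨E²⟩ = 0.157662 ε².
C_V/k_B = (⟨E²⟩ − ⟨E⟩²)/(kT)² = (0.157662 − 0.00276194)/0.555025 = 0.2791.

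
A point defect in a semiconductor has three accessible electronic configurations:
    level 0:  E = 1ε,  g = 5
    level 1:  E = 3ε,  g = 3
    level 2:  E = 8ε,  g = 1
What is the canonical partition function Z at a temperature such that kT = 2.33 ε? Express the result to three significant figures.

Eᵢ/kT = 0.42918, 1.2876, 3.4335.
Z = Σ gᵢe^(−Eᵢ/kT) = 5·e^(−0.42918) + 3·e^(−1.2876) + 1·e^(−3.4335) = 3.2552 + 0.82780 + 0.032274 = 4.1153.

Z = 4.12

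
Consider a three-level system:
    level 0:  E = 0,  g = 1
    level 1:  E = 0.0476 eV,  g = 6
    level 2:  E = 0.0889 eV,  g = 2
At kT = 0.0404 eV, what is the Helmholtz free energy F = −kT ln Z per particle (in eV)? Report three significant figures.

-0.0453 eV

Eᵢ/kT = 0, 1.1782, 2.2005.
Z = Σ gᵢe^(−Eᵢ/kT) = 1·e^(−0) + 6·e^(−1.1782) + 2·e^(−2.2005) = 1.0000 + 1.8470 + 0.22150 = 3.0685.
F = −kT ln Z = −0.0404 × ln(3.0685) = −0.0404 × 1.1212 = -0.0453 eV.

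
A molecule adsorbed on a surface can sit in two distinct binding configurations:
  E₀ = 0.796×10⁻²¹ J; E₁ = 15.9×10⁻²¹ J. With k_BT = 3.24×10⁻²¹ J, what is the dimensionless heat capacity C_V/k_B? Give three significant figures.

Eᵢ/kT = 0.24568, 4.9074.
Z = Σ e^(−Eᵢ/kT) = e^(−0.24568) + e^(−4.9074) = 0.78217 + 0.0073917 = 0.78956.
⟨E⟩ = 0.93740, ⟨E²⟩ = 2.9944.
C_V/k_B = (⟨E²⟩ − ⟨E⟩²)/(kT)² = (2.9944 − 0.87872)/10.498 = 0.202.

0.202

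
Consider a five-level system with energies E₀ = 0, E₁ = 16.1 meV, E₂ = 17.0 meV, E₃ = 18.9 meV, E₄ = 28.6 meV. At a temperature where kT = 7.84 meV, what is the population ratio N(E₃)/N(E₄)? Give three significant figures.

3.45

n₃/n₄ = exp[−(E₃−E₄)/kT] = exp(−(-9.7 meV)/(7.84 meV)) = exp(1.2372) = 3.45.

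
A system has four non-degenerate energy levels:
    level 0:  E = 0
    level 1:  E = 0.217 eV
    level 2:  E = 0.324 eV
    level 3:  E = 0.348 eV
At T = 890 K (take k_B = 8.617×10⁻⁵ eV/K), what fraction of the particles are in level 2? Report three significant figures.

0.0135

k_BT = 8.617×10⁻⁵ × 890 K = 0.076691 eV.
Eᵢ/kT = 0, 2.8295, 4.2247, 4.5377.
Z = Σ e^(−Eᵢ/kT) = e^(−0) + e^(−2.8295) + e^(−4.2247) + e^(−4.5377) = 1.0000 + 0.059042 + 0.014630 + 0.010698 = 1.0844.
P₂ = e^(−E₂/kT) / Z = 0.014630/1.0844 = 0.0135.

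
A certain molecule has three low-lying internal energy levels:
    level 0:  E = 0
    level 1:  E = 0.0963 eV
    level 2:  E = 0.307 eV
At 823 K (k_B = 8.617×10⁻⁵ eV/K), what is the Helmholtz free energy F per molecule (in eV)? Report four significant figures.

-0.01697 eV

k_BT = 8.617×10⁻⁵ × 823 K = 0.0709179 eV.
Eᵢ/kT = 0, 1.35791, 4.32895.
Z = Σ e^(−Eᵢ/kT) = e^(−0) + e^(−1.35791) + e^(−4.32895) = 1.00000 + 0.257198 + 0.0131814 = 1.27038.
F = −kT ln Z = −0.0709179 × ln(1.27038) = −0.0709179 × 0.239316 = -0.01697 eV.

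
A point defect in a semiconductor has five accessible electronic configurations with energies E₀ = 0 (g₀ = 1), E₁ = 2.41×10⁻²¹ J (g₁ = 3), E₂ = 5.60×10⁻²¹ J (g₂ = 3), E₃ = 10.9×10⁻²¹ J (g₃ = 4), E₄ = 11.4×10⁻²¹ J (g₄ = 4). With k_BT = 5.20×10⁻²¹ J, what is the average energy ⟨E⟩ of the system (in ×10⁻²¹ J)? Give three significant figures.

4.27 ×10⁻²¹ J

Eᵢ/kT = 0, 0.46346, 1.0769, 2.0962, 2.1923.
Z = Σ gᵢe^(−Eᵢ/kT) = 1·e^(−0) + 3·e^(−0.46346) + 3·e^(−1.0769) + 4·e^(−2.0962) + 4·e^(−2.1923) = 1.0000 + 1.8873 + 1.0219 + 0.49169 + 0.44664 = 4.8475.
⟨E⟩ = Σ Eᵢ gᵢe^(−Eᵢ/kT) / Z = (0·1.0000 + 2.41·1.8873 + 5.60·1.0219 + 10.9·0.49169 + 11.4·0.44664) / 4.8475 = 4.27 ×10⁻²¹ J.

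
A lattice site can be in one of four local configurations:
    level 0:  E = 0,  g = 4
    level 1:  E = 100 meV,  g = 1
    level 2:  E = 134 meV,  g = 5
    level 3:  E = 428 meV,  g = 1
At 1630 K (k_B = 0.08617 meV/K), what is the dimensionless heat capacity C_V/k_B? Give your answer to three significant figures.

k_BT = 0.08617 × 1630 K = 140.46 meV.
Eᵢ/kT = 0, 0.71195, 0.95401, 3.0471.
Z = Σ gᵢe^(−Eᵢ/kT) = 4·e^(−0) + 1·e^(−0.71195) + 5·e^(−0.95401) + 1·e^(−3.0471) = 4.0000 + 0.49069 + 1.9260 + 0.047496 = 6.4642.
⟨E⟩ = 50.661 meV, ⟨E²⟩ = 7455.0 meV².
C_V/k_B = (⟨E²⟩ − ⟨E⟩²)/(kT)² = (7455.0 − 2566.5)/19729 = 0.248.

0.248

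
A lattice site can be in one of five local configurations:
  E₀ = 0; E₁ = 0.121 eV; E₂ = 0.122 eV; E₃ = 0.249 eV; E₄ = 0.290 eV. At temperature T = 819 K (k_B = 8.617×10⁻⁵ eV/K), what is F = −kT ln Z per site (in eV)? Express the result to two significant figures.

-0.024 eV

k_BT = 8.617×10⁻⁵ × 819 K = 0.07057 eV.
Eᵢ/kT = 0, 1.715, 1.729, 3.528, 4.109.
Z = Σ e^(−Eᵢ/kT) = e^(−0) + e^(−1.715) + e^(−1.729) + e^(−3.528) + e^(−4.109) = 1.000 + 0.1800 + 0.1775 + 0.02936 + 0.01642 = 1.403.
F = −kT ln Z = −0.07057 × ln(1.403) = −0.07057 × 0.3386 = -0.024 eV.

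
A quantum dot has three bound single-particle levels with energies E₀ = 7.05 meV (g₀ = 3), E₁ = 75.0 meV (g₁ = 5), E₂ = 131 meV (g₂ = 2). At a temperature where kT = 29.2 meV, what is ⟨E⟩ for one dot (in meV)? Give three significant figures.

17.5 meV

Eᵢ/kT = 0.24144, 2.5685, 4.4863.
Z = Σ gᵢe^(−Eᵢ/kT) = 3·e^(−0.24144) + 5·e^(−2.5685) + 2·e^(−4.4863) = 2.3565 + 0.38325 + 0.022524 = 2.7623.
⟨E⟩ = Σ Eᵢ gᵢe^(−Eᵢ/kT) / Z = (7.05·2.3565 + 75.0·0.38325 + 131·0.022524) / 2.7623 = 17.5 meV.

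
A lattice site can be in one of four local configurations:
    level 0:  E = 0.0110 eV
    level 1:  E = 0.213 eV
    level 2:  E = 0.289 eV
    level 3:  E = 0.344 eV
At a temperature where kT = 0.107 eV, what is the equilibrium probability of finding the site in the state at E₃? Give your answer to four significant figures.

0.03503

Eᵢ/kT = 0.102804, 1.99065, 2.70093, 3.21495.
Z = Σ e^(−Eᵢ/kT) = e^(−0.102804) + e^(−1.99065) + e^(−2.70093) + e^(−3.21495) = 0.902304 + 0.136607 + 0.0671430 + 0.0401573 = 1.14621.
P₃ = e^(−E₃/kT) / Z = 0.0401573/1.14621 = 0.03503.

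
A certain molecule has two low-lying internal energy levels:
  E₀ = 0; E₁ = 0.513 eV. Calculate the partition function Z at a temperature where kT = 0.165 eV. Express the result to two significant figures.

Eᵢ/kT = 0, 3.109.
Z = Σ e^(−Eᵢ/kT) = e^(−0) + e^(−3.109) = 1.000 + 0.04465 = 1.045.

Z = 1.0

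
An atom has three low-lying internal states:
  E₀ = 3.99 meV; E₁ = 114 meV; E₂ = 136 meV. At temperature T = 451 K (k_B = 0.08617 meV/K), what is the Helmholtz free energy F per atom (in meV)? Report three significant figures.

k_BT = 0.08617 × 451 K = 38.863 meV.
Eᵢ/kT = 0.10267, 2.9334, 3.4995.
Z = Σ e^(−Eᵢ/kT) = e^(−0.10267) + e^(−2.9334) + e^(−3.4995) = 0.90242 + 0.053216 + 0.030212 = 0.98585.
F = −kT ln Z = −38.863 × ln(0.98585) = −38.863 × -0.014251 = 0.554 meV.

0.554 meV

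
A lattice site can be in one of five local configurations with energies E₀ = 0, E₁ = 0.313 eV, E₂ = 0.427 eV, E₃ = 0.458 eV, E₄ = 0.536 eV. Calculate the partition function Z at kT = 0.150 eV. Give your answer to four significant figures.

Z = 1.257

Eᵢ/kT = 0, 2.08667, 2.84667, 3.05333, 3.57333.
Z = Σ e^(−Eᵢ/kT) = e^(−0) + e^(−2.08667) + e^(−2.84667) + e^(−3.05333) + e^(−3.57333) = 1.00000 + 0.124100 + 0.0580373 + 0.0472015 + 0.0280623 = 1.25740.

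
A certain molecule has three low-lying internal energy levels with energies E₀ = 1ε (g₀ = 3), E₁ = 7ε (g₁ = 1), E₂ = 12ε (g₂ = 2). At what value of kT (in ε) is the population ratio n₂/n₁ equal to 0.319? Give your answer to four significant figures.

n₂/n₁ = (g₂/g₁) exp[−(E₂−E₁)/kT] = 0.319.
⇒ (E₂−E₁)/kT = ln((2/1)/0.319) = ln(6.26959) = 1.83571.
kT = 5ε / 1.83571 = 2.724 ε.

2.724 ε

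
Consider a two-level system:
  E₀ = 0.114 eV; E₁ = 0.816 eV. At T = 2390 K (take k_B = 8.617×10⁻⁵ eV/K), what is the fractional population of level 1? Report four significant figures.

k_BT = 8.617×10⁻⁵ × 2390 K = 0.205946 eV.
Eᵢ/kT = 0.553543, 3.96220.
Z = Σ e^(−Eᵢ/kT) = e^(−0.553543) + e^(−3.96220) = 0.574909 + 0.0190212 = 0.593930.
P₁ = e^(−E₁/kT) / Z = 0.0190212/0.593930 = 0.03203.

0.03203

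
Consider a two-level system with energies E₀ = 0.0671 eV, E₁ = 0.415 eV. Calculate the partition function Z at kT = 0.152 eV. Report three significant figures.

Eᵢ/kT = 0.44145, 2.7303.
Z = Σ e^(−Eᵢ/kT) = e^(−0.44145) + e^(−2.7303) = 0.64310 + 0.065200 = 0.70830.

Z = 0.708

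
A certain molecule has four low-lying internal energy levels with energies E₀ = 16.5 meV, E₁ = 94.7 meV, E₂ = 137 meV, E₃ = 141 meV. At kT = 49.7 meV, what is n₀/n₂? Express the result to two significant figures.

n₀/n₂ = exp[−(E₀−E₂)/kT] = exp(−(-120.5 meV)/(49.7 meV)) = exp(2.425) = 11.

11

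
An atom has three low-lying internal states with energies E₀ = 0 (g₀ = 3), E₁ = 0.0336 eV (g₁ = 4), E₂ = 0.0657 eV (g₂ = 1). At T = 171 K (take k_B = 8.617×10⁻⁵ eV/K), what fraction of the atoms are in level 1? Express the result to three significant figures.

k_BT = 8.617×10⁻⁵ × 171 K = 0.014735 eV.
Eᵢ/kT = 0, 2.2803, 4.4588.
Z = Σ gᵢe^(−Eᵢ/kT) = 3·e^(−0) + 4·e^(−2.2803) + 1·e^(−4.4588) = 3.0000 + 0.40901 + 0.011576 = 3.4206.
P₁ = g₁ e^(−E₁/kT) / Z = 0.40901/3.4206 = 0.120.

0.120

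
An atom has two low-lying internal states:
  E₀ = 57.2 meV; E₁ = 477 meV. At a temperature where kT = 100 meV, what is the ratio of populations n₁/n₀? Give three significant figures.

n₁/n₀ = exp[−(E₁−E₀)/kT] = exp(−(419.8 meV)/(100 meV)) = exp(-4.1980) = 0.0150.

0.0150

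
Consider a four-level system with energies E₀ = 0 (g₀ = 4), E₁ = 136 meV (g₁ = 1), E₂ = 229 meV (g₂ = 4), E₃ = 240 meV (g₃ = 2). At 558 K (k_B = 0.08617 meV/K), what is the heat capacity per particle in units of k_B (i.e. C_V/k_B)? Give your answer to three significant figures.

k_BT = 0.08617 × 558 K = 48.083 meV.
Eᵢ/kT = 0, 2.8284, 4.7626, 4.9914.
Z = Σ gᵢe^(−Eᵢ/kT) = 4·e^(−0) + 1·e^(−2.8284) + 4·e^(−4.7626) + 2·e^(−4.9914) = 4.0000 + 0.059107 + 0.034173 + 0.013592 = 4.1069.
⟨E⟩ = 4.6571 meV, ⟨E²⟩ = 893.18 meV².
C_V/k_B = (⟨E²⟩ − ⟨E⟩²)/(kT)² = (893.18 − 21.689)/2312.0 = 0.377.

0.377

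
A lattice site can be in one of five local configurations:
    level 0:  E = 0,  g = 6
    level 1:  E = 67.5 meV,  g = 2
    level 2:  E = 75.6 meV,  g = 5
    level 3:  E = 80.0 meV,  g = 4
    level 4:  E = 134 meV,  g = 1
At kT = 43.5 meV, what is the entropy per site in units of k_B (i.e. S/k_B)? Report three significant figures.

2.52

Eᵢ/kT = 0, 1.5517, 1.7379, 1.8391, 3.0805.
Z = Σ gᵢe^(−Eᵢ/kT) = 6·e^(−0) + 2·e^(−1.5517) + 5·e^(−1.7379) + 4·e^(−1.8391) + 1·e^(−3.0805) = 6.0000 + 0.42377 + 0.87945 + 0.63584 + 0.045936 = 7.9850.
⟨E⟩ = Σ EᵢPᵢ = 19.050 meV.
S/k_B = ln Z + ⟨E⟩/kT = ln(7.9850) + 19.050/43.5 = 2.0776 + 0.43793 = 2.52.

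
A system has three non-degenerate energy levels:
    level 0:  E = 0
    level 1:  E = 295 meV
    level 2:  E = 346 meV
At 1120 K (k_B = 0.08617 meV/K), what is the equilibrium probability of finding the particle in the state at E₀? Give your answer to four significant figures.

0.9304

k_BT = 0.08617 × 1120 K = 96.5104 meV.
Eᵢ/kT = 0, 3.05667, 3.58511.
Z = Σ e^(−Eᵢ/kT) = e^(−0) + e^(−3.05667) + e^(−3.58511) = 1.00000 + 0.0470441 + 0.0277336 = 1.07478.
P₀ = e^(−E₀/kT) / Z = 1.00000/1.07478 = 0.9304.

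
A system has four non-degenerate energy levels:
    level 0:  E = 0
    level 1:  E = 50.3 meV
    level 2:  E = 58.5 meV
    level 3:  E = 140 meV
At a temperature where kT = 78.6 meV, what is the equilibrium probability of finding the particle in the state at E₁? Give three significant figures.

Eᵢ/kT = 0, 0.63995, 0.74427, 1.7812.
Z = Σ e^(−Eᵢ/kT) = e^(−0) + e^(−0.63995) + e^(−0.74427) + e^(−1.7812) = 1.0000 + 0.52732 + 0.47508 + 0.16844 = 2.1708.
P₁ = e^(−E₁/kT) / Z = 0.52732/2.1708 = 0.243.

0.243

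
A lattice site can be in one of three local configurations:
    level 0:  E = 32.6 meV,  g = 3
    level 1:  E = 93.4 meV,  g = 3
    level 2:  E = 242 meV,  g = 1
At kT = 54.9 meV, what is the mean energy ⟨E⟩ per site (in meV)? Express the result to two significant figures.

Eᵢ/kT = 0.5938, 1.701, 4.408.
Z = Σ gᵢe^(−Eᵢ/kT) = 3·e^(−0.5938) + 3·e^(−1.701) + 1·e^(−4.408) = 1.657 + 0.5475 + 0.01218 = 2.217.
⟨E⟩ = Σ Eᵢ gᵢe^(−Eᵢ/kT) / Z = (32.6·1.657 + 93.4·0.5475 + 242·0.01218) / 2.217 = 49 meV.

49 meV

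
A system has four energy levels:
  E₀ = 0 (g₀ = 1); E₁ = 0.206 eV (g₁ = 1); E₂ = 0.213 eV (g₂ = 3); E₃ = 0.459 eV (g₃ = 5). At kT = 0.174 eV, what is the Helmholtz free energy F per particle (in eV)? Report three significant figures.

-0.163 eV

Eᵢ/kT = 0, 1.1839, 1.2241, 2.6379.
Z = Σ gᵢe^(−Eᵢ/kT) = 1·e^(−0) + 1·e^(−1.1839) + 3·e^(−1.2241) + 5·e^(−2.6379) = 1.0000 + 0.30608 + 0.88207 + 0.35756 = 2.5457.
F = −kT ln Z = −0.174 × ln(2.5457) = −0.174 × 0.93441 = -0.163 eV.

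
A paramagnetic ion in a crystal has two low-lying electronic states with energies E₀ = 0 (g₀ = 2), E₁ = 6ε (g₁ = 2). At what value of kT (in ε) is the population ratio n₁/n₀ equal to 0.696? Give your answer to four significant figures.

16.56 ε

n₁/n₀ = (g₁/g₀) exp[−(E₁−E₀)/kT] = 0.696.
⇒ (E₁−E₀)/kT = ln((2/2)/0.696) = ln(1.43678) = 0.362404.
kT = 6ε / 0.362404 = 16.56 ε.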